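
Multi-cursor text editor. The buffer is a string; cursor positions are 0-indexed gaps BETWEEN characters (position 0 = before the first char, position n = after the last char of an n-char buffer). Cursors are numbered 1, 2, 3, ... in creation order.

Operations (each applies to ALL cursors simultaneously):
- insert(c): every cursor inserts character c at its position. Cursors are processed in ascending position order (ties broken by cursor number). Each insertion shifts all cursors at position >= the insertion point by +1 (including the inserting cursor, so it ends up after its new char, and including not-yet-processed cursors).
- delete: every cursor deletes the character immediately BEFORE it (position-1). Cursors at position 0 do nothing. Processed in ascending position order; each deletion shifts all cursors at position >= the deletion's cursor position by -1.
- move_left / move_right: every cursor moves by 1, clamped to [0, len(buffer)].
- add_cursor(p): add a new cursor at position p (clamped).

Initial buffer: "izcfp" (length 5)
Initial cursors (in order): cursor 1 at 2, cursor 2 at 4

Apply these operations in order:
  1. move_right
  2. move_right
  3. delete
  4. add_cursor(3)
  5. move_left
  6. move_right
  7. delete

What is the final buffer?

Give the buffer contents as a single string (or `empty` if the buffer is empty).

Answer: empty

Derivation:
After op 1 (move_right): buffer="izcfp" (len 5), cursors c1@3 c2@5, authorship .....
After op 2 (move_right): buffer="izcfp" (len 5), cursors c1@4 c2@5, authorship .....
After op 3 (delete): buffer="izc" (len 3), cursors c1@3 c2@3, authorship ...
After op 4 (add_cursor(3)): buffer="izc" (len 3), cursors c1@3 c2@3 c3@3, authorship ...
After op 5 (move_left): buffer="izc" (len 3), cursors c1@2 c2@2 c3@2, authorship ...
After op 6 (move_right): buffer="izc" (len 3), cursors c1@3 c2@3 c3@3, authorship ...
After op 7 (delete): buffer="" (len 0), cursors c1@0 c2@0 c3@0, authorship 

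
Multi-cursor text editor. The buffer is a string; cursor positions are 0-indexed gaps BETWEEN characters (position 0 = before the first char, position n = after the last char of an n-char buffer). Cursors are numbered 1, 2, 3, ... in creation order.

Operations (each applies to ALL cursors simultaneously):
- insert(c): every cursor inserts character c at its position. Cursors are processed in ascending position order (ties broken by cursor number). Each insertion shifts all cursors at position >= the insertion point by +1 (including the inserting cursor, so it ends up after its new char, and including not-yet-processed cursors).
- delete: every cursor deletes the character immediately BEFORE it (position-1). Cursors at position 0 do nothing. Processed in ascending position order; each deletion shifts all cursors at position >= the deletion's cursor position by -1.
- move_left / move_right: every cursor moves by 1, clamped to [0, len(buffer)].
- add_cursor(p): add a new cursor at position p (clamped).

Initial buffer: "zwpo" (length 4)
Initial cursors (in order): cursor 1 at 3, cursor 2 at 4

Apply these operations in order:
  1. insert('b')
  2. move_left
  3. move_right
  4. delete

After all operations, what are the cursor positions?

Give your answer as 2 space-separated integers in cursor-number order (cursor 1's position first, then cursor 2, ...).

After op 1 (insert('b')): buffer="zwpbob" (len 6), cursors c1@4 c2@6, authorship ...1.2
After op 2 (move_left): buffer="zwpbob" (len 6), cursors c1@3 c2@5, authorship ...1.2
After op 3 (move_right): buffer="zwpbob" (len 6), cursors c1@4 c2@6, authorship ...1.2
After op 4 (delete): buffer="zwpo" (len 4), cursors c1@3 c2@4, authorship ....

Answer: 3 4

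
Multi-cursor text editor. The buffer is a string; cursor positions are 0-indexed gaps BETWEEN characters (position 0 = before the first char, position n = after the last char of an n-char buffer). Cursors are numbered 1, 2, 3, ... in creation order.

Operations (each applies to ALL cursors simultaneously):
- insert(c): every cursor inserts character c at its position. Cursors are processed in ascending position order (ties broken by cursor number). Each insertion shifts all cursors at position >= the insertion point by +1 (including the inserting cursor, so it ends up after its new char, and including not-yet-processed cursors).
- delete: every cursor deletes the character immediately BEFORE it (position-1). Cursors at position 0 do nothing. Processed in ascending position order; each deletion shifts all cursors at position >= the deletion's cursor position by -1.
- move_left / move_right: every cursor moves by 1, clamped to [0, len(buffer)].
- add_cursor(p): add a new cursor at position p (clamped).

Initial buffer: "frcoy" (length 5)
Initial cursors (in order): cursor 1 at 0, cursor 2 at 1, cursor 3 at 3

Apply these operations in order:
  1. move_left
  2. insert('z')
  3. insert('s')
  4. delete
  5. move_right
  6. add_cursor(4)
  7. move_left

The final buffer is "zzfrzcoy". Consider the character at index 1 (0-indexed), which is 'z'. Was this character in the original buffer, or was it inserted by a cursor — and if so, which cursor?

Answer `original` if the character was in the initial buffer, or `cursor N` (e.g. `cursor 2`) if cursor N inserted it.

Answer: cursor 2

Derivation:
After op 1 (move_left): buffer="frcoy" (len 5), cursors c1@0 c2@0 c3@2, authorship .....
After op 2 (insert('z')): buffer="zzfrzcoy" (len 8), cursors c1@2 c2@2 c3@5, authorship 12..3...
After op 3 (insert('s')): buffer="zzssfrzscoy" (len 11), cursors c1@4 c2@4 c3@8, authorship 1212..33...
After op 4 (delete): buffer="zzfrzcoy" (len 8), cursors c1@2 c2@2 c3@5, authorship 12..3...
After op 5 (move_right): buffer="zzfrzcoy" (len 8), cursors c1@3 c2@3 c3@6, authorship 12..3...
After op 6 (add_cursor(4)): buffer="zzfrzcoy" (len 8), cursors c1@3 c2@3 c4@4 c3@6, authorship 12..3...
After op 7 (move_left): buffer="zzfrzcoy" (len 8), cursors c1@2 c2@2 c4@3 c3@5, authorship 12..3...
Authorship (.=original, N=cursor N): 1 2 . . 3 . . .
Index 1: author = 2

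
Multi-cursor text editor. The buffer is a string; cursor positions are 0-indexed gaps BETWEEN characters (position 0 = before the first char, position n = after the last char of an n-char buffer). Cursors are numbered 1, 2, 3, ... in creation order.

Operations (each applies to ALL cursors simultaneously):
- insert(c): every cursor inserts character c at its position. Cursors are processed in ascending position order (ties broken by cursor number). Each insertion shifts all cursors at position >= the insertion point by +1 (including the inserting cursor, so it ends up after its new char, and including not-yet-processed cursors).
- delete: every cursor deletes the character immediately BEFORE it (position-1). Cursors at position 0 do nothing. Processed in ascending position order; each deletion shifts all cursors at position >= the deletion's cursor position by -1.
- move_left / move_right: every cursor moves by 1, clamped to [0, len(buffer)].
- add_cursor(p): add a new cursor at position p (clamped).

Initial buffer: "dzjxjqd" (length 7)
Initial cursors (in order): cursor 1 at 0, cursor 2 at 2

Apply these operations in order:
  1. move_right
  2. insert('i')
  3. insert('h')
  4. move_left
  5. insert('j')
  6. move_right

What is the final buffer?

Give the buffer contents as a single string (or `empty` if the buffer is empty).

After op 1 (move_right): buffer="dzjxjqd" (len 7), cursors c1@1 c2@3, authorship .......
After op 2 (insert('i')): buffer="dizjixjqd" (len 9), cursors c1@2 c2@5, authorship .1..2....
After op 3 (insert('h')): buffer="dihzjihxjqd" (len 11), cursors c1@3 c2@7, authorship .11..22....
After op 4 (move_left): buffer="dihzjihxjqd" (len 11), cursors c1@2 c2@6, authorship .11..22....
After op 5 (insert('j')): buffer="dijhzjijhxjqd" (len 13), cursors c1@3 c2@8, authorship .111..222....
After op 6 (move_right): buffer="dijhzjijhxjqd" (len 13), cursors c1@4 c2@9, authorship .111..222....

Answer: dijhzjijhxjqd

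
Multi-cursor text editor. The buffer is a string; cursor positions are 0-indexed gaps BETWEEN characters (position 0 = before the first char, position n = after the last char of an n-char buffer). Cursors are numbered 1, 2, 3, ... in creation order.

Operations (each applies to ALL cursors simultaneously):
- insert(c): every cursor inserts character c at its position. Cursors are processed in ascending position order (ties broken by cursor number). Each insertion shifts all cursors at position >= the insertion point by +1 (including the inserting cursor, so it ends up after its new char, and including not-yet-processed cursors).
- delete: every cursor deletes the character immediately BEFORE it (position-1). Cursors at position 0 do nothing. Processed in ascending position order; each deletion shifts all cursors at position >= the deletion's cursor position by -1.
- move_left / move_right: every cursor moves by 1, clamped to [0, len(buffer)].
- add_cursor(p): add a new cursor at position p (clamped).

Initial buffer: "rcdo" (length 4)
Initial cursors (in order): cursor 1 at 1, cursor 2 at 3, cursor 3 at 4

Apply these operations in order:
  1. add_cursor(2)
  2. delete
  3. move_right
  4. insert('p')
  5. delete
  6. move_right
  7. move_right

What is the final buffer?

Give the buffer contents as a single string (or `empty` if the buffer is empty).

Answer: empty

Derivation:
After op 1 (add_cursor(2)): buffer="rcdo" (len 4), cursors c1@1 c4@2 c2@3 c3@4, authorship ....
After op 2 (delete): buffer="" (len 0), cursors c1@0 c2@0 c3@0 c4@0, authorship 
After op 3 (move_right): buffer="" (len 0), cursors c1@0 c2@0 c3@0 c4@0, authorship 
After op 4 (insert('p')): buffer="pppp" (len 4), cursors c1@4 c2@4 c3@4 c4@4, authorship 1234
After op 5 (delete): buffer="" (len 0), cursors c1@0 c2@0 c3@0 c4@0, authorship 
After op 6 (move_right): buffer="" (len 0), cursors c1@0 c2@0 c3@0 c4@0, authorship 
After op 7 (move_right): buffer="" (len 0), cursors c1@0 c2@0 c3@0 c4@0, authorship 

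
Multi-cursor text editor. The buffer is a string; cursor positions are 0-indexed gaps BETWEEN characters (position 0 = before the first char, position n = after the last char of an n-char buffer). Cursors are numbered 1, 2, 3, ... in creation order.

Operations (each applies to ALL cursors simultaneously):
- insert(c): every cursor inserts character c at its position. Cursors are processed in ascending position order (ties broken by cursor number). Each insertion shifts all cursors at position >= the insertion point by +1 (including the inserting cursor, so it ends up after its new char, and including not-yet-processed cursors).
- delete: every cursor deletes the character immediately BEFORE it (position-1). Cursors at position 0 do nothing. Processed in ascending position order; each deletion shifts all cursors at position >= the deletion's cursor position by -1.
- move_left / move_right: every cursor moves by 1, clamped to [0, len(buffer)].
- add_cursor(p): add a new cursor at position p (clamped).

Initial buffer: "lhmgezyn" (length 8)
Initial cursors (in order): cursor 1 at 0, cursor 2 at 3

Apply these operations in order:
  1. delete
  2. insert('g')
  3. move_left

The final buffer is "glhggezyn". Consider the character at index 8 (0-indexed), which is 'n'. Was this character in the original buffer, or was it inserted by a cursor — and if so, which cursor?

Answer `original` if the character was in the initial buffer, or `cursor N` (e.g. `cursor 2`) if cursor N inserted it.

Answer: original

Derivation:
After op 1 (delete): buffer="lhgezyn" (len 7), cursors c1@0 c2@2, authorship .......
After op 2 (insert('g')): buffer="glhggezyn" (len 9), cursors c1@1 c2@4, authorship 1..2.....
After op 3 (move_left): buffer="glhggezyn" (len 9), cursors c1@0 c2@3, authorship 1..2.....
Authorship (.=original, N=cursor N): 1 . . 2 . . . . .
Index 8: author = original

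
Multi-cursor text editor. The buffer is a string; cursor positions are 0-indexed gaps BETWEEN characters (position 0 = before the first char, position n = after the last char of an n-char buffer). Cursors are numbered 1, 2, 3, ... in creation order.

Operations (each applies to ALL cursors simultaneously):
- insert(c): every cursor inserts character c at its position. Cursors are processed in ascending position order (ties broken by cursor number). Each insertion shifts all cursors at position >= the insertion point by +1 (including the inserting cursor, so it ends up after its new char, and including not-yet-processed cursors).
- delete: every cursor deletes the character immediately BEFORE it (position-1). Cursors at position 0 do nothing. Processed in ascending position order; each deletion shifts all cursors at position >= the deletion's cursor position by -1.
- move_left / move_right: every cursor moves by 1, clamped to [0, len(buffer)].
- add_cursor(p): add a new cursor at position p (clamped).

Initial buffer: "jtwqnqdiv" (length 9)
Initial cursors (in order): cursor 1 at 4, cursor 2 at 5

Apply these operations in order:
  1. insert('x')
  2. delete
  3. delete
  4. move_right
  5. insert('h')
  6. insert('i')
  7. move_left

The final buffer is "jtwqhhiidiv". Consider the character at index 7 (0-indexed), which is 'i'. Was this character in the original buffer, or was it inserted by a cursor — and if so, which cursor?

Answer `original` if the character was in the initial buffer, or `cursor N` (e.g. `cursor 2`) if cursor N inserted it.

After op 1 (insert('x')): buffer="jtwqxnxqdiv" (len 11), cursors c1@5 c2@7, authorship ....1.2....
After op 2 (delete): buffer="jtwqnqdiv" (len 9), cursors c1@4 c2@5, authorship .........
After op 3 (delete): buffer="jtwqdiv" (len 7), cursors c1@3 c2@3, authorship .......
After op 4 (move_right): buffer="jtwqdiv" (len 7), cursors c1@4 c2@4, authorship .......
After op 5 (insert('h')): buffer="jtwqhhdiv" (len 9), cursors c1@6 c2@6, authorship ....12...
After op 6 (insert('i')): buffer="jtwqhhiidiv" (len 11), cursors c1@8 c2@8, authorship ....1212...
After op 7 (move_left): buffer="jtwqhhiidiv" (len 11), cursors c1@7 c2@7, authorship ....1212...
Authorship (.=original, N=cursor N): . . . . 1 2 1 2 . . .
Index 7: author = 2

Answer: cursor 2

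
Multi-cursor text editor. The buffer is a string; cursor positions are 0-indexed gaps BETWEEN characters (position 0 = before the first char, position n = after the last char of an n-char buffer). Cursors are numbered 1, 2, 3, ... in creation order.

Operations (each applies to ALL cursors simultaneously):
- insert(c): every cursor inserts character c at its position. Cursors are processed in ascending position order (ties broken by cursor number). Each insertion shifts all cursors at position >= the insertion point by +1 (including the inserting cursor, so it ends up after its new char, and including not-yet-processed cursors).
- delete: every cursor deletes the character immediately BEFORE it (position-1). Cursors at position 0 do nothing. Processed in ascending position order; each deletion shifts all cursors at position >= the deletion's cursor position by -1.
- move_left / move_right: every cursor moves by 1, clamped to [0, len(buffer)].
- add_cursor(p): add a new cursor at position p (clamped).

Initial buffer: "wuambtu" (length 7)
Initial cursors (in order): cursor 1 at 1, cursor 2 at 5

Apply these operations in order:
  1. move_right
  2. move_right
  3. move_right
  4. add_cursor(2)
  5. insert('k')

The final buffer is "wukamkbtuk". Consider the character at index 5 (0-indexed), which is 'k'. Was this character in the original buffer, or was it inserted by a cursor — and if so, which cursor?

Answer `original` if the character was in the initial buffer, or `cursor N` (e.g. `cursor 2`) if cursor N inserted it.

Answer: cursor 1

Derivation:
After op 1 (move_right): buffer="wuambtu" (len 7), cursors c1@2 c2@6, authorship .......
After op 2 (move_right): buffer="wuambtu" (len 7), cursors c1@3 c2@7, authorship .......
After op 3 (move_right): buffer="wuambtu" (len 7), cursors c1@4 c2@7, authorship .......
After op 4 (add_cursor(2)): buffer="wuambtu" (len 7), cursors c3@2 c1@4 c2@7, authorship .......
After op 5 (insert('k')): buffer="wukamkbtuk" (len 10), cursors c3@3 c1@6 c2@10, authorship ..3..1...2
Authorship (.=original, N=cursor N): . . 3 . . 1 . . . 2
Index 5: author = 1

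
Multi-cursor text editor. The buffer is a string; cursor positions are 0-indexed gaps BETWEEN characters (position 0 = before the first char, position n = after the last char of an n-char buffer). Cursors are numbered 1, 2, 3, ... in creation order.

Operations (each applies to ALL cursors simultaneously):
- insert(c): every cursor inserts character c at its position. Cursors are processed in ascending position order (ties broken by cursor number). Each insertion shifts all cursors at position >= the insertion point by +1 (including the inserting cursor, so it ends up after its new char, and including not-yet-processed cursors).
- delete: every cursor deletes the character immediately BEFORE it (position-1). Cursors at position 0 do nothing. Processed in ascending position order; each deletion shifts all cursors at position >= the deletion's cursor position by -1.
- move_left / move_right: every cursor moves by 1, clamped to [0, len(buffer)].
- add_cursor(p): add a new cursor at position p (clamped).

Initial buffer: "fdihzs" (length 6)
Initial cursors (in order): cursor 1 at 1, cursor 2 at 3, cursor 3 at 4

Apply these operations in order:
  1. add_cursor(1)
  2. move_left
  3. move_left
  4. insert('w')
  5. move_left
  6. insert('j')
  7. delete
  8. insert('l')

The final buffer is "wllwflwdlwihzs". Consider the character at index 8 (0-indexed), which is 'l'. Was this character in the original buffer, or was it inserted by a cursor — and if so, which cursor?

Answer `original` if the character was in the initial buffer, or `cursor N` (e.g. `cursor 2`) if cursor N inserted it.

Answer: cursor 3

Derivation:
After op 1 (add_cursor(1)): buffer="fdihzs" (len 6), cursors c1@1 c4@1 c2@3 c3@4, authorship ......
After op 2 (move_left): buffer="fdihzs" (len 6), cursors c1@0 c4@0 c2@2 c3@3, authorship ......
After op 3 (move_left): buffer="fdihzs" (len 6), cursors c1@0 c4@0 c2@1 c3@2, authorship ......
After op 4 (insert('w')): buffer="wwfwdwihzs" (len 10), cursors c1@2 c4@2 c2@4 c3@6, authorship 14.2.3....
After op 5 (move_left): buffer="wwfwdwihzs" (len 10), cursors c1@1 c4@1 c2@3 c3@5, authorship 14.2.3....
After op 6 (insert('j')): buffer="wjjwfjwdjwihzs" (len 14), cursors c1@3 c4@3 c2@6 c3@9, authorship 1144.22.33....
After op 7 (delete): buffer="wwfwdwihzs" (len 10), cursors c1@1 c4@1 c2@3 c3@5, authorship 14.2.3....
After op 8 (insert('l')): buffer="wllwflwdlwihzs" (len 14), cursors c1@3 c4@3 c2@6 c3@9, authorship 1144.22.33....
Authorship (.=original, N=cursor N): 1 1 4 4 . 2 2 . 3 3 . . . .
Index 8: author = 3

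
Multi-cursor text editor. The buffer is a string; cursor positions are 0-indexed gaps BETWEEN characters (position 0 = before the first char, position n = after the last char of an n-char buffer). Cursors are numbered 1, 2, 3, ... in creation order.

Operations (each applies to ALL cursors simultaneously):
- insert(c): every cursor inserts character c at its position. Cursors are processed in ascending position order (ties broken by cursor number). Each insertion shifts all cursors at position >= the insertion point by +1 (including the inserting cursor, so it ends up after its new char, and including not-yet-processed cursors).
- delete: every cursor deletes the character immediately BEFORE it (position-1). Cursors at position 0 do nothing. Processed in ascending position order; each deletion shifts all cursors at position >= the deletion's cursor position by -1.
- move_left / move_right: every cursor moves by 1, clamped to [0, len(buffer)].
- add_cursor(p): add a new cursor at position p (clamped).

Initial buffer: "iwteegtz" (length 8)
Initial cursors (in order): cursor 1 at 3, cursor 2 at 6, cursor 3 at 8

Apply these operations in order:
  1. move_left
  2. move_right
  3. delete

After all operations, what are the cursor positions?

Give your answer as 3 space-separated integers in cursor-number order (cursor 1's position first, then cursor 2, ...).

After op 1 (move_left): buffer="iwteegtz" (len 8), cursors c1@2 c2@5 c3@7, authorship ........
After op 2 (move_right): buffer="iwteegtz" (len 8), cursors c1@3 c2@6 c3@8, authorship ........
After op 3 (delete): buffer="iweet" (len 5), cursors c1@2 c2@4 c3@5, authorship .....

Answer: 2 4 5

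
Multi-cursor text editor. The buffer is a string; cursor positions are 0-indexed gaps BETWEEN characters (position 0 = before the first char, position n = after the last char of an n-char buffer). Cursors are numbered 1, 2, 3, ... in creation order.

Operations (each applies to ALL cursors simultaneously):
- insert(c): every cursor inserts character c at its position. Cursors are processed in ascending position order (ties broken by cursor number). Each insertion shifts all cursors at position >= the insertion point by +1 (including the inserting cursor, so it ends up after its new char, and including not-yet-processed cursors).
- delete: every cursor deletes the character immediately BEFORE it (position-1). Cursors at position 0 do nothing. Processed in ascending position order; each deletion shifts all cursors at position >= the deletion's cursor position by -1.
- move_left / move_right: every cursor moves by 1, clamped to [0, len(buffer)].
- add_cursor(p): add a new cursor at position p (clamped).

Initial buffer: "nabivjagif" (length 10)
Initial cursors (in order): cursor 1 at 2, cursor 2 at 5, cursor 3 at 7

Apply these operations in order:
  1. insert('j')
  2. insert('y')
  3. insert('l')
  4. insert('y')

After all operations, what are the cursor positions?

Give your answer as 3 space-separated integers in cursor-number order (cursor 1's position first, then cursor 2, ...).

After op 1 (insert('j')): buffer="najbivjjajgif" (len 13), cursors c1@3 c2@7 c3@10, authorship ..1...2..3...
After op 2 (insert('y')): buffer="najybivjyjajygif" (len 16), cursors c1@4 c2@9 c3@13, authorship ..11...22..33...
After op 3 (insert('l')): buffer="najylbivjyljajylgif" (len 19), cursors c1@5 c2@11 c3@16, authorship ..111...222..333...
After op 4 (insert('y')): buffer="najylybivjylyjajylygif" (len 22), cursors c1@6 c2@13 c3@19, authorship ..1111...2222..3333...

Answer: 6 13 19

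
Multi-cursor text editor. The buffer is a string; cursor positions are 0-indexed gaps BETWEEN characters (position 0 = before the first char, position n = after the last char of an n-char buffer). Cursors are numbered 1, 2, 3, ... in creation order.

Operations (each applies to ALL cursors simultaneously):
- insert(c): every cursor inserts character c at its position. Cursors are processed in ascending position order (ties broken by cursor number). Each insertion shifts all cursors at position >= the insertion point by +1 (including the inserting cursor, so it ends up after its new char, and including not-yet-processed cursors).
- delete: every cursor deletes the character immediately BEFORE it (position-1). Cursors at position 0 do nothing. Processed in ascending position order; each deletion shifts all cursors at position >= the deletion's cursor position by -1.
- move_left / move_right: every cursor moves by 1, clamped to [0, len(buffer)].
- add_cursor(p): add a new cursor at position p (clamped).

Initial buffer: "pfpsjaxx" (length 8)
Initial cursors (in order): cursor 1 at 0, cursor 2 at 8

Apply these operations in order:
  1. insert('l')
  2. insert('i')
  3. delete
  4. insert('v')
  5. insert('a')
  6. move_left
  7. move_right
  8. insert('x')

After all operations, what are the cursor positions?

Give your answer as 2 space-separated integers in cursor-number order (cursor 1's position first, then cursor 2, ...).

Answer: 4 16

Derivation:
After op 1 (insert('l')): buffer="lpfpsjaxxl" (len 10), cursors c1@1 c2@10, authorship 1........2
After op 2 (insert('i')): buffer="lipfpsjaxxli" (len 12), cursors c1@2 c2@12, authorship 11........22
After op 3 (delete): buffer="lpfpsjaxxl" (len 10), cursors c1@1 c2@10, authorship 1........2
After op 4 (insert('v')): buffer="lvpfpsjaxxlv" (len 12), cursors c1@2 c2@12, authorship 11........22
After op 5 (insert('a')): buffer="lvapfpsjaxxlva" (len 14), cursors c1@3 c2@14, authorship 111........222
After op 6 (move_left): buffer="lvapfpsjaxxlva" (len 14), cursors c1@2 c2@13, authorship 111........222
After op 7 (move_right): buffer="lvapfpsjaxxlva" (len 14), cursors c1@3 c2@14, authorship 111........222
After op 8 (insert('x')): buffer="lvaxpfpsjaxxlvax" (len 16), cursors c1@4 c2@16, authorship 1111........2222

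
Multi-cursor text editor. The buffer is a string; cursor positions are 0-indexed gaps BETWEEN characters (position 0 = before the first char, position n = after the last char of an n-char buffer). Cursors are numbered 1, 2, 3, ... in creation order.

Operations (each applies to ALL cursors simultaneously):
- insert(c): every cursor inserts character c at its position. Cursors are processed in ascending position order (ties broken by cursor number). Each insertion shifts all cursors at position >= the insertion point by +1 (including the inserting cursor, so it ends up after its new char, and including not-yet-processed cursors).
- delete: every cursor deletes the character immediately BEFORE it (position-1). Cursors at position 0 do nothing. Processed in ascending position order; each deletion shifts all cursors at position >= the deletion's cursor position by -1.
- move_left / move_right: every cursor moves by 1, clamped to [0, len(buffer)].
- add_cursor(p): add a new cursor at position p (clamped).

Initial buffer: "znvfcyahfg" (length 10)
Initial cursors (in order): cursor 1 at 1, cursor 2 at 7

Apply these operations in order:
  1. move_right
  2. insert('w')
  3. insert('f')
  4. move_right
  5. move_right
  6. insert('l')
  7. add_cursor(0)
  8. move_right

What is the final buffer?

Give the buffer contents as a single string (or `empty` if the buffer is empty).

Answer: znwfvflcyahwffgl

Derivation:
After op 1 (move_right): buffer="znvfcyahfg" (len 10), cursors c1@2 c2@8, authorship ..........
After op 2 (insert('w')): buffer="znwvfcyahwfg" (len 12), cursors c1@3 c2@10, authorship ..1......2..
After op 3 (insert('f')): buffer="znwfvfcyahwffg" (len 14), cursors c1@4 c2@12, authorship ..11......22..
After op 4 (move_right): buffer="znwfvfcyahwffg" (len 14), cursors c1@5 c2@13, authorship ..11......22..
After op 5 (move_right): buffer="znwfvfcyahwffg" (len 14), cursors c1@6 c2@14, authorship ..11......22..
After op 6 (insert('l')): buffer="znwfvflcyahwffgl" (len 16), cursors c1@7 c2@16, authorship ..11..1....22..2
After op 7 (add_cursor(0)): buffer="znwfvflcyahwffgl" (len 16), cursors c3@0 c1@7 c2@16, authorship ..11..1....22..2
After op 8 (move_right): buffer="znwfvflcyahwffgl" (len 16), cursors c3@1 c1@8 c2@16, authorship ..11..1....22..2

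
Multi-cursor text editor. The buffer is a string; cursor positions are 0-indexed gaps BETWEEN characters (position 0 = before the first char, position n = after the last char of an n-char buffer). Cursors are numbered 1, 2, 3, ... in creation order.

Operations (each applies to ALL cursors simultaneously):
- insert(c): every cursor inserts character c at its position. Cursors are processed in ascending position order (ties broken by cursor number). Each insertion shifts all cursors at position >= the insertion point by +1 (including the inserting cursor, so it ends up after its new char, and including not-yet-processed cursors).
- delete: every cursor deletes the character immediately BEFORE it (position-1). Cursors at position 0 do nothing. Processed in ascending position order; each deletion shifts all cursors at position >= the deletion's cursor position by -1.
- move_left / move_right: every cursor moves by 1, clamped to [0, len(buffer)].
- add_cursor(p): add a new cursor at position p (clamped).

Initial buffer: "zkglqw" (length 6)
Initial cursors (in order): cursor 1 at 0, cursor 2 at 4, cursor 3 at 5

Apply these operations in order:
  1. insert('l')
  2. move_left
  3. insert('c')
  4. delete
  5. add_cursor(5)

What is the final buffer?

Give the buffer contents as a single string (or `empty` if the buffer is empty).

After op 1 (insert('l')): buffer="lzkgllqlw" (len 9), cursors c1@1 c2@6 c3@8, authorship 1....2.3.
After op 2 (move_left): buffer="lzkgllqlw" (len 9), cursors c1@0 c2@5 c3@7, authorship 1....2.3.
After op 3 (insert('c')): buffer="clzkglclqclw" (len 12), cursors c1@1 c2@7 c3@10, authorship 11....22.33.
After op 4 (delete): buffer="lzkgllqlw" (len 9), cursors c1@0 c2@5 c3@7, authorship 1....2.3.
After op 5 (add_cursor(5)): buffer="lzkgllqlw" (len 9), cursors c1@0 c2@5 c4@5 c3@7, authorship 1....2.3.

Answer: lzkgllqlw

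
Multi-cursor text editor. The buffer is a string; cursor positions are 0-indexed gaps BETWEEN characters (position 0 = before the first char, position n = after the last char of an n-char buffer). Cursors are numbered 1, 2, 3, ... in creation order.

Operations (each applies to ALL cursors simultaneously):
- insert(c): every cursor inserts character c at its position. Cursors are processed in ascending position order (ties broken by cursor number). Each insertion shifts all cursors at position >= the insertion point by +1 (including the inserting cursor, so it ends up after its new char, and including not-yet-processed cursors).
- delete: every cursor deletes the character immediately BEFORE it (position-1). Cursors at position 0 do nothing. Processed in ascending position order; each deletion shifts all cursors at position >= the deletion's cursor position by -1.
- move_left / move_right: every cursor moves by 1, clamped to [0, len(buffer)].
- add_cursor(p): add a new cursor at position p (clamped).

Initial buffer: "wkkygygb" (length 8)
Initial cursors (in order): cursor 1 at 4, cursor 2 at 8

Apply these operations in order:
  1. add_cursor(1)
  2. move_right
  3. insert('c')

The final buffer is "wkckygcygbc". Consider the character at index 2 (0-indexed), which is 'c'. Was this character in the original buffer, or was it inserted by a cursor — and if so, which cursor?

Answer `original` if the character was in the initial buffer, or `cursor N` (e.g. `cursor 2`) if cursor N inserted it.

After op 1 (add_cursor(1)): buffer="wkkygygb" (len 8), cursors c3@1 c1@4 c2@8, authorship ........
After op 2 (move_right): buffer="wkkygygb" (len 8), cursors c3@2 c1@5 c2@8, authorship ........
After op 3 (insert('c')): buffer="wkckygcygbc" (len 11), cursors c3@3 c1@7 c2@11, authorship ..3...1...2
Authorship (.=original, N=cursor N): . . 3 . . . 1 . . . 2
Index 2: author = 3

Answer: cursor 3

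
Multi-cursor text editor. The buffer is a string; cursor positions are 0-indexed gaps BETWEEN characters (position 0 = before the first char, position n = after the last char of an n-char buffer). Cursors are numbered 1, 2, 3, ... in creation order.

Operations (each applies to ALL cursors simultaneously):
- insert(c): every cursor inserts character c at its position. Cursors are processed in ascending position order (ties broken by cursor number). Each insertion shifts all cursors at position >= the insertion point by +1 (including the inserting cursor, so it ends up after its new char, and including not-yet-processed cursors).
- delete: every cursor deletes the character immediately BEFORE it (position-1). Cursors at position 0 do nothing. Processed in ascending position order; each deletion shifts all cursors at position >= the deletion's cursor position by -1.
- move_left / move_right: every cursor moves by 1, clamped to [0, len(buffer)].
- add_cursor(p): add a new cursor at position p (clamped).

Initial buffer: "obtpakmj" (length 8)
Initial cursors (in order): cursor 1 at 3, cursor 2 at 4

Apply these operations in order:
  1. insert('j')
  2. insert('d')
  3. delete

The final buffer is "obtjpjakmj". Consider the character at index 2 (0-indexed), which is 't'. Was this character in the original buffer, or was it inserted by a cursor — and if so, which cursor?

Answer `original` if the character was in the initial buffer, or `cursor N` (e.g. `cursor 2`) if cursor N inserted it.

After op 1 (insert('j')): buffer="obtjpjakmj" (len 10), cursors c1@4 c2@6, authorship ...1.2....
After op 2 (insert('d')): buffer="obtjdpjdakmj" (len 12), cursors c1@5 c2@8, authorship ...11.22....
After op 3 (delete): buffer="obtjpjakmj" (len 10), cursors c1@4 c2@6, authorship ...1.2....
Authorship (.=original, N=cursor N): . . . 1 . 2 . . . .
Index 2: author = original

Answer: original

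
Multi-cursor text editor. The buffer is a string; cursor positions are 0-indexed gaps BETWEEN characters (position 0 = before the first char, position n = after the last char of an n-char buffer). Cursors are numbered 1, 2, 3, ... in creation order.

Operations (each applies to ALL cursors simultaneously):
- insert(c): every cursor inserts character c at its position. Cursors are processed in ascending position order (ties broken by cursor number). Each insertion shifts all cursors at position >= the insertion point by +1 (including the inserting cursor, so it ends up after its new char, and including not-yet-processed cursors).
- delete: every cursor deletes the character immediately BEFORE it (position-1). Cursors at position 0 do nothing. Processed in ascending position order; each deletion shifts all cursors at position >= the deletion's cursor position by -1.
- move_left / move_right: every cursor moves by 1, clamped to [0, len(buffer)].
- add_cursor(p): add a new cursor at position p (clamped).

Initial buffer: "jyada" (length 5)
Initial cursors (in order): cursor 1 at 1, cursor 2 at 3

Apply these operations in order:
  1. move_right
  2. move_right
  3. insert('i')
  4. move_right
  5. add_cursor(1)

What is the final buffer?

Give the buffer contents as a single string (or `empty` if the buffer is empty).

Answer: jyaidai

Derivation:
After op 1 (move_right): buffer="jyada" (len 5), cursors c1@2 c2@4, authorship .....
After op 2 (move_right): buffer="jyada" (len 5), cursors c1@3 c2@5, authorship .....
After op 3 (insert('i')): buffer="jyaidai" (len 7), cursors c1@4 c2@7, authorship ...1..2
After op 4 (move_right): buffer="jyaidai" (len 7), cursors c1@5 c2@7, authorship ...1..2
After op 5 (add_cursor(1)): buffer="jyaidai" (len 7), cursors c3@1 c1@5 c2@7, authorship ...1..2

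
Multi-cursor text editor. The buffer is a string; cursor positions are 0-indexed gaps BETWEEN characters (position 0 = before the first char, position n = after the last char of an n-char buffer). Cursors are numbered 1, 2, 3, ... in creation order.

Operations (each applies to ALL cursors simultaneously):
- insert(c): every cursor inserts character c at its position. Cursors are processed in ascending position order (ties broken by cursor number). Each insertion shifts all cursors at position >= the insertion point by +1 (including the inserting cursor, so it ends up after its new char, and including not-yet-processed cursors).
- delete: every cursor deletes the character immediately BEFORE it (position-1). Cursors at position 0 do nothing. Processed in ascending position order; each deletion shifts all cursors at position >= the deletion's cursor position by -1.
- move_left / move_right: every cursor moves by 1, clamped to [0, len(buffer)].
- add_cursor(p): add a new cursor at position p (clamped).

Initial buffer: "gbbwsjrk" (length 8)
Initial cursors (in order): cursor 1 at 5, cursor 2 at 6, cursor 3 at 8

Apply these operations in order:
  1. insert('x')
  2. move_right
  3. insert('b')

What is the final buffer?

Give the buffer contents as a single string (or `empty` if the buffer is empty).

Answer: gbbwsxjbxrbkxb

Derivation:
After op 1 (insert('x')): buffer="gbbwsxjxrkx" (len 11), cursors c1@6 c2@8 c3@11, authorship .....1.2..3
After op 2 (move_right): buffer="gbbwsxjxrkx" (len 11), cursors c1@7 c2@9 c3@11, authorship .....1.2..3
After op 3 (insert('b')): buffer="gbbwsxjbxrbkxb" (len 14), cursors c1@8 c2@11 c3@14, authorship .....1.12.2.33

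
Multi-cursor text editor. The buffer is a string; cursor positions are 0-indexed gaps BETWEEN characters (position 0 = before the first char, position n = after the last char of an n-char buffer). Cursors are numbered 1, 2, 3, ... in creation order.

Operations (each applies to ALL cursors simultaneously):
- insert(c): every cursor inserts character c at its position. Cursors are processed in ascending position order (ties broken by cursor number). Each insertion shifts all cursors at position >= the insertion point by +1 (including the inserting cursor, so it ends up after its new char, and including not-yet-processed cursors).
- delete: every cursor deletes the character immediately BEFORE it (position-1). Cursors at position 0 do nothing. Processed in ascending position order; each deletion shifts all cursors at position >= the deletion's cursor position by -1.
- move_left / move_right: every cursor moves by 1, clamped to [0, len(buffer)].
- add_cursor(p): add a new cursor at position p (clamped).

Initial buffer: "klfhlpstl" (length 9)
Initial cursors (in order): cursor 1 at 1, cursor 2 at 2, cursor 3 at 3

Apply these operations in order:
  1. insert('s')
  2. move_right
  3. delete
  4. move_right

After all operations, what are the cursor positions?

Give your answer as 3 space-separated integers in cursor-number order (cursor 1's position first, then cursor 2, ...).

After op 1 (insert('s')): buffer="kslsfshlpstl" (len 12), cursors c1@2 c2@4 c3@6, authorship .1.2.3......
After op 2 (move_right): buffer="kslsfshlpstl" (len 12), cursors c1@3 c2@5 c3@7, authorship .1.2.3......
After op 3 (delete): buffer="kssslpstl" (len 9), cursors c1@2 c2@3 c3@4, authorship .123.....
After op 4 (move_right): buffer="kssslpstl" (len 9), cursors c1@3 c2@4 c3@5, authorship .123.....

Answer: 3 4 5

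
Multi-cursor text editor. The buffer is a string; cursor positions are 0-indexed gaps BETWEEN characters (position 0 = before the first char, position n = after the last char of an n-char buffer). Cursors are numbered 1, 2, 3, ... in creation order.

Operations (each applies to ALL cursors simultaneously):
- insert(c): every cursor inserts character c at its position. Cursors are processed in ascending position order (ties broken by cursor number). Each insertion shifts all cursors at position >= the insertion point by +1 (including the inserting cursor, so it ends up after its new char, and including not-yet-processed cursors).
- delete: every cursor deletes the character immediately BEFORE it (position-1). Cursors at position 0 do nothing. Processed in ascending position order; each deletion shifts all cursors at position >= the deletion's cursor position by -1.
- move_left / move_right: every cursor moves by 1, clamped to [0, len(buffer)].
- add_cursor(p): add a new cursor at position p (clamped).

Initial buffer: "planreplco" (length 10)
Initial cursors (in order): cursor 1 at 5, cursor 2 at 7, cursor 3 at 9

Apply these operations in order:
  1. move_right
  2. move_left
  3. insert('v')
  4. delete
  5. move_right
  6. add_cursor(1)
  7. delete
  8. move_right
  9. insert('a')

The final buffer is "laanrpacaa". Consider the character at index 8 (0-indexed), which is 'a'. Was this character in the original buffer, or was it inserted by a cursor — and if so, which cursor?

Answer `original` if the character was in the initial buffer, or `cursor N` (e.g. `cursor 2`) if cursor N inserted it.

Answer: cursor 2

Derivation:
After op 1 (move_right): buffer="planreplco" (len 10), cursors c1@6 c2@8 c3@10, authorship ..........
After op 2 (move_left): buffer="planreplco" (len 10), cursors c1@5 c2@7 c3@9, authorship ..........
After op 3 (insert('v')): buffer="planrvepvlcvo" (len 13), cursors c1@6 c2@9 c3@12, authorship .....1..2..3.
After op 4 (delete): buffer="planreplco" (len 10), cursors c1@5 c2@7 c3@9, authorship ..........
After op 5 (move_right): buffer="planreplco" (len 10), cursors c1@6 c2@8 c3@10, authorship ..........
After op 6 (add_cursor(1)): buffer="planreplco" (len 10), cursors c4@1 c1@6 c2@8 c3@10, authorship ..........
After op 7 (delete): buffer="lanrpc" (len 6), cursors c4@0 c1@4 c2@5 c3@6, authorship ......
After op 8 (move_right): buffer="lanrpc" (len 6), cursors c4@1 c1@5 c2@6 c3@6, authorship ......
After op 9 (insert('a')): buffer="laanrpacaa" (len 10), cursors c4@2 c1@7 c2@10 c3@10, authorship .4....1.23
Authorship (.=original, N=cursor N): . 4 . . . . 1 . 2 3
Index 8: author = 2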